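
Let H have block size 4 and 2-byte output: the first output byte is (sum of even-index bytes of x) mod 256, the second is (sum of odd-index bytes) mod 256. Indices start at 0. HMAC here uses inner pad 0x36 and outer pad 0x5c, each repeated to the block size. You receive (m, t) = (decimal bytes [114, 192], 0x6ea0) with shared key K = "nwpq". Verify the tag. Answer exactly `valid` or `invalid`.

valid

Key "nwpq" = 6e 77 70 71 is exactly B = 4 bytes: K' = 6e 77 70 71.
K' ⊕ ipad = 58 41 46 47; K' ⊕ opad = 32 2b 2c 2d.
Inner hash: even-index sum = 272 mod 256 = 16; odd-index sum = 328 mod 256 = 72 → 10 48.
Outer hash (recomputed tag): even-index sum = 110 mod 256 = 110; odd-index sum = 160 mod 256 = 160 → 6e a0.
Recomputed tag = 6ea0; claimed = 6ea0 → match.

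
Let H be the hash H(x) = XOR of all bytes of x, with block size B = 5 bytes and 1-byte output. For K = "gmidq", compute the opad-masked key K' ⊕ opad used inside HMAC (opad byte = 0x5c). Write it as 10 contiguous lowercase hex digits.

3b3135382d

Key "gmidq" = 67 6d 69 64 71 is exactly B = 5 bytes: K' = 67 6d 69 64 71.
XOR each byte with 0x5c: 67⊕5c=3b, 6d⊕5c=31, 69⊕5c=35, 64⊕5c=38, 71⊕5c=2d.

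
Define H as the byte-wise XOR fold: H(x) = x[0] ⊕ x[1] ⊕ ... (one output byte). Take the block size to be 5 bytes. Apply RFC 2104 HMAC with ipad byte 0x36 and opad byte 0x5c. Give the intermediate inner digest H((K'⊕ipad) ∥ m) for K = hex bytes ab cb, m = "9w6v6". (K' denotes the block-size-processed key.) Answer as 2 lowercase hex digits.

6e

Key hex bytes ab cb is 2 bytes ≤ B = 5; zero-pad to 5 bytes: K' = ab cb 00 00 00.
K' ⊕ ipad = 9d fd 36 36 36.
Inner input = 9d fd 36 36 36 ∥ 39 77 36 76 36.
Inner hash: XOR 9d⊕fd⊕36⊕36⊕36⊕39⊕77⊕36⊕76⊕36 = 6e.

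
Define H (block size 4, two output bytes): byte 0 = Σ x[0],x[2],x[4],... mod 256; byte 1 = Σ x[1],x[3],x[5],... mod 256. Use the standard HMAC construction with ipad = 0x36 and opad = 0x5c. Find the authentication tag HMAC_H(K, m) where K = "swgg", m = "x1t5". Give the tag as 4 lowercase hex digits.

Key "swgg" = 73 77 67 67 is exactly B = 4 bytes: K' = 73 77 67 67.
K' ⊕ ipad = 45 41 51 51.  K' ⊕ opad = 2f 2b 3b 3b.
Inner input = (K'⊕ipad) ∥ m = 45 41 51 51 ∥ 78 31 74 35.
Inner hash: even-index sum = 386 mod 256 = 130; odd-index sum = 248 mod 256 = 248 → 82 f8.
Outer input = (K'⊕opad) ∥ inner = 2f 2b 3b 3b ∥ 82 f8.
Outer hash (tag): even-index sum = 236 mod 256 = 236; odd-index sum = 350 mod 256 = 94 → ec 5e.

ec5e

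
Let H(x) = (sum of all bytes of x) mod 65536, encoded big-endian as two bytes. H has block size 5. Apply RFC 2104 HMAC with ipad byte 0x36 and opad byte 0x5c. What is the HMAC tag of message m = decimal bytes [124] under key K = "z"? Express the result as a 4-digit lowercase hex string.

Key "z" = 7a is 1 byte ≤ B = 5; zero-pad to 5 bytes: K' = 7a 00 00 00 00.
K' ⊕ ipad = 4c 36 36 36 36.  K' ⊕ opad = 26 5c 5c 5c 5c.
Inner input = (K'⊕ipad) ∥ m = 4c 36 36 36 36 ∥ 7c.
Inner hash: sum = 76+54+54+54+54+124 = 416 → 01 a0.
Outer input = (K'⊕opad) ∥ inner = 26 5c 5c 5c 5c ∥ 01 a0.
Outer hash (tag): sum = 38+92+92+92+92+1+160 = 567 → 02 37.

0237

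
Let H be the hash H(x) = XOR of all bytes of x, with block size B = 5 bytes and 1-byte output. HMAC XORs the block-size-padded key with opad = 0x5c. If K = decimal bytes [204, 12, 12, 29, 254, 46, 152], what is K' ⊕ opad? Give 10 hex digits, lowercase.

Key decimal bytes [204, 12, 12, 29, 254, 46, 152] = cc 0c 0c 1d fe 2e 98 is 7 bytes > B = 5, so hash it first: H(key) = 99, then zero-pad to 5 bytes: K' = 99 00 00 00 00.
XOR each byte with 0x5c: 99⊕5c=c5, 00⊕5c=5c, 00⊕5c=5c, 00⊕5c=5c, 00⊕5c=5c.

c55c5c5c5c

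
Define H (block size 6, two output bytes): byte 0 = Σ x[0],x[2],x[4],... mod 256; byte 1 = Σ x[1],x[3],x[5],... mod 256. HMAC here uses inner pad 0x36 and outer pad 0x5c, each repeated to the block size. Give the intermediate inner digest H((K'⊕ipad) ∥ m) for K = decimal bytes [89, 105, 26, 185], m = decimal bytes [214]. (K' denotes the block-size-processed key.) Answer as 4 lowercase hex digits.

a724

Key decimal bytes [89, 105, 26, 185] = 59 69 1a b9 is 4 bytes ≤ B = 6; zero-pad to 6 bytes: K' = 59 69 1a b9 00 00.
K' ⊕ ipad = 6f 5f 2c 8f 36 36.
Inner input = 6f 5f 2c 8f 36 36 ∥ d6.
Inner hash: even-index sum = 423 mod 256 = 167; odd-index sum = 292 mod 256 = 36 → a7 24.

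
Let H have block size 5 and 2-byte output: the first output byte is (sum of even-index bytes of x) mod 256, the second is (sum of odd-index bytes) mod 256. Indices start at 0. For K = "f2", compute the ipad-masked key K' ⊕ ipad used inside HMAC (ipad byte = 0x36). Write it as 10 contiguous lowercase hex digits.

Key "f2" = 66 32 is 2 bytes ≤ B = 5; zero-pad to 5 bytes: K' = 66 32 00 00 00.
XOR each byte with 0x36: 66⊕36=50, 32⊕36=04, 00⊕36=36, 00⊕36=36, 00⊕36=36.

5004363636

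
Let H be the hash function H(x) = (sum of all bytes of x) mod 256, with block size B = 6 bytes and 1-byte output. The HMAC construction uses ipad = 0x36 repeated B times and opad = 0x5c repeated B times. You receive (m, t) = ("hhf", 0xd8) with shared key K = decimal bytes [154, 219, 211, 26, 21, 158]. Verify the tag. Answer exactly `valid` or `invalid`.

valid

Key decimal bytes [154, 219, 211, 26, 21, 158] = 9a db d3 1a 15 9e is exactly B = 6 bytes: K' = 9a db d3 1a 15 9e.
K' ⊕ ipad = ac ed e5 2c 23 a8; K' ⊕ opad = c6 87 8f 46 49 c2.
Inner hash: sum = 172+237+229+44+35+168+104+104+102 = 1195; mod 256 = 171 → ab.
Outer hash (recomputed tag): sum = 198+135+143+70+73+194+171 = 984; mod 256 = 216 → d8.
Recomputed tag = d8; claimed = d8 → match.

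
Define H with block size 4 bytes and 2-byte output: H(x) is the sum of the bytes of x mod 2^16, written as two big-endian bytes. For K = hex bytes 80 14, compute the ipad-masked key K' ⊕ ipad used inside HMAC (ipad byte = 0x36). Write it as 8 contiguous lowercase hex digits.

b6223636

Key hex bytes 80 14 is 2 bytes ≤ B = 4; zero-pad to 4 bytes: K' = 80 14 00 00.
XOR each byte with 0x36: 80⊕36=b6, 14⊕36=22, 00⊕36=36, 00⊕36=36.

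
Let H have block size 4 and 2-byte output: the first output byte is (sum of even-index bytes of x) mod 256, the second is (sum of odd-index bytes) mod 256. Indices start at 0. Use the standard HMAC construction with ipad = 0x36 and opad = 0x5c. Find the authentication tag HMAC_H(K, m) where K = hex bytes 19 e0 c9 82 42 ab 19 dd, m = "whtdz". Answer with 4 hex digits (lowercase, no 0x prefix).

63f0

Key hex bytes 19 e0 c9 82 42 ab 19 dd is 8 bytes > B = 4, so hash it first: H(key) = 3d ea, then zero-pad to 4 bytes: K' = 3d ea 00 00.
K' ⊕ ipad = 0b dc 36 36.  K' ⊕ opad = 61 b6 5c 5c.
Inner input = (K'⊕ipad) ∥ m = 0b dc 36 36 ∥ 77 68 74 64 7a.
Inner hash: even-index sum = 422 mod 256 = 166; odd-index sum = 478 mod 256 = 222 → a6 de.
Outer input = (K'⊕opad) ∥ inner = 61 b6 5c 5c ∥ a6 de.
Outer hash (tag): even-index sum = 355 mod 256 = 99; odd-index sum = 496 mod 256 = 240 → 63 f0.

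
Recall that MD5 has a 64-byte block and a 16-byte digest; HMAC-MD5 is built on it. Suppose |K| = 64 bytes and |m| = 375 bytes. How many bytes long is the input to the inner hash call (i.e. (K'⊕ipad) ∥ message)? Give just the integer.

439

Key is 64 ≤ 64 bytes, zero-padded: |K'| = 64.
Inner input = (K'⊕ipad) ∥ m → 64 + 375 = 439 bytes.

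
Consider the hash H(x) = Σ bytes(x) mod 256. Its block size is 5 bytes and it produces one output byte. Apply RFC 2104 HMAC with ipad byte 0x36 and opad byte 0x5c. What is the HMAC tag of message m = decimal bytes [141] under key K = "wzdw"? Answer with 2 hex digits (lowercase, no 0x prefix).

Key "wzdw" = 77 7a 64 77 is 4 bytes ≤ B = 5; zero-pad to 5 bytes: K' = 77 7a 64 77 00.
K' ⊕ ipad = 41 4c 52 41 36.  K' ⊕ opad = 2b 26 38 2b 5c.
Inner input = (K'⊕ipad) ∥ m = 41 4c 52 41 36 ∥ 8d.
Inner hash: sum = 65+76+82+65+54+141 = 483; mod 256 = 227 → e3.
Outer input = (K'⊕opad) ∥ inner = 2b 26 38 2b 5c ∥ e3.
Outer hash (tag): sum = 43+38+56+43+92+227 = 499; mod 256 = 243 → f3.

f3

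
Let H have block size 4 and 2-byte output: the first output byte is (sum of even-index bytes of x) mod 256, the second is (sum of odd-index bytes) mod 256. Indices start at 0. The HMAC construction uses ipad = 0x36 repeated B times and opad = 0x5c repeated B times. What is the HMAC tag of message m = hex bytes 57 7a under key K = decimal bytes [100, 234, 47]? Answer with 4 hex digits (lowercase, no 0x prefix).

Key decimal bytes [100, 234, 47] = 64 ea 2f is 3 bytes ≤ B = 4; zero-pad to 4 bytes: K' = 64 ea 2f 00.
K' ⊕ ipad = 52 dc 19 36.  K' ⊕ opad = 38 b6 73 5c.
Inner input = (K'⊕ipad) ∥ m = 52 dc 19 36 ∥ 57 7a.
Inner hash: even-index sum = 194 mod 256 = 194; odd-index sum = 396 mod 256 = 140 → c2 8c.
Outer input = (K'⊕opad) ∥ inner = 38 b6 73 5c ∥ c2 8c.
Outer hash (tag): even-index sum = 365 mod 256 = 109; odd-index sum = 414 mod 256 = 158 → 6d 9e.

6d9e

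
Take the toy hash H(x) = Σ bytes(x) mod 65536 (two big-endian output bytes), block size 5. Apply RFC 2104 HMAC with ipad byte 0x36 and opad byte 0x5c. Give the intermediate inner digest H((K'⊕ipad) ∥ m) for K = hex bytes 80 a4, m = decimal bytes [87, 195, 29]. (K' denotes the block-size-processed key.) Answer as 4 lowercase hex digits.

0321

Key hex bytes 80 a4 is 2 bytes ≤ B = 5; zero-pad to 5 bytes: K' = 80 a4 00 00 00.
K' ⊕ ipad = b6 92 36 36 36.
Inner input = b6 92 36 36 36 ∥ 57 c3 1d.
Inner hash: sum = 182+146+54+54+54+87+195+29 = 801 → 03 21.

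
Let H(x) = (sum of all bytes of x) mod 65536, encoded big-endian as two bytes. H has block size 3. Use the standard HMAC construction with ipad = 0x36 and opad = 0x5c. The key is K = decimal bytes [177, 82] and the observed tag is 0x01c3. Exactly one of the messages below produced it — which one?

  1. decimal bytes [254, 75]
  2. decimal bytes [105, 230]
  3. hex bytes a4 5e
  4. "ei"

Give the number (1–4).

1

Key decimal bytes [177, 82] = b1 52 is 2 bytes ≤ B = 3; zero-pad to 3 bytes: K' = b1 52 00.
K' ⊕ ipad = 87 64 36; K' ⊕ opad = ed 0e 5c.
m1: inner = H(87 64 36 fe 4b) = 02 6a; tag = H(ed 0e 5c 02 6a) = 01c3 ← matches
m2: inner = H(87 64 36 69 e6) = 02 70; tag = H(ed 0e 5c 02 70) = 01c9
m3: inner = H(87 64 36 a4 5e) = 02 23; tag = H(ed 0e 5c 02 23) = 017c
m4: inner = H(87 64 36 65 69) = 01 ef; tag = H(ed 0e 5c 01 ef) = 0247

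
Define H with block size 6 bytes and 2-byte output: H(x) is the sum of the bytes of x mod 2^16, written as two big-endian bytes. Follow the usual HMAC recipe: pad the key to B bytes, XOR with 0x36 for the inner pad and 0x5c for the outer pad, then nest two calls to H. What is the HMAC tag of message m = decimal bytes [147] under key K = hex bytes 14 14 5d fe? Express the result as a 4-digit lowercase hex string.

Key hex bytes 14 14 5d fe is 4 bytes ≤ B = 6; zero-pad to 6 bytes: K' = 14 14 5d fe 00 00.
K' ⊕ ipad = 22 22 6b c8 36 36.  K' ⊕ opad = 48 48 01 a2 5c 5c.
Inner input = (K'⊕ipad) ∥ m = 22 22 6b c8 36 36 ∥ 93.
Inner hash: sum = 34+34+107+200+54+54+147 = 630 → 02 76.
Outer input = (K'⊕opad) ∥ inner = 48 48 01 a2 5c 5c ∥ 02 76.
Outer hash (tag): sum = 72+72+1+162+92+92+2+118 = 611 → 02 63.

0263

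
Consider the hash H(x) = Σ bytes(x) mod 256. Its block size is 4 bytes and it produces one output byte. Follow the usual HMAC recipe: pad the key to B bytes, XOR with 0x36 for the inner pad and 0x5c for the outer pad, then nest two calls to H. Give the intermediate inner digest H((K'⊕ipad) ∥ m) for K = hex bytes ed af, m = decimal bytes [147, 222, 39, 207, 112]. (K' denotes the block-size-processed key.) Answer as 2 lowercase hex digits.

b7

Key hex bytes ed af is 2 bytes ≤ B = 4; zero-pad to 4 bytes: K' = ed af 00 00.
K' ⊕ ipad = db 99 36 36.
Inner input = db 99 36 36 ∥ 93 de 27 cf 70.
Inner hash: sum = 219+153+54+54+147+222+39+207+112 = 1207; mod 256 = 183 → b7.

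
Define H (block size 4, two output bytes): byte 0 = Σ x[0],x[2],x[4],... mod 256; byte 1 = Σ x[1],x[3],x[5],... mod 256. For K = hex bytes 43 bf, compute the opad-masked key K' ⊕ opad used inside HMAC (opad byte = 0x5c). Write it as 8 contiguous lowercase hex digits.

Key hex bytes 43 bf is 2 bytes ≤ B = 4; zero-pad to 4 bytes: K' = 43 bf 00 00.
XOR each byte with 0x5c: 43⊕5c=1f, bf⊕5c=e3, 00⊕5c=5c, 00⊕5c=5c.

1fe35c5c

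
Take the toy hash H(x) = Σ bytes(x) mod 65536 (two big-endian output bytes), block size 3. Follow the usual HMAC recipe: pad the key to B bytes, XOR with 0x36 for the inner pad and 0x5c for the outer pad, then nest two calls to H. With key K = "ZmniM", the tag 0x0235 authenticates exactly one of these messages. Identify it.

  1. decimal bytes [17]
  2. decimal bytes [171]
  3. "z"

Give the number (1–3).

3

Key "ZmniM" = 5a 6d 6e 69 4d is 5 bytes > B = 3, so hash it first: H(key) = 01 eb, then zero-pad to 3 bytes: K' = 01 eb 00.
K' ⊕ ipad = 37 dd 36; K' ⊕ opad = 5d b7 5c.
m1: inner = H(37 dd 36 11) = 01 5b; tag = H(5d b7 5c 01 5b) = 01cc
m2: inner = H(37 dd 36 ab) = 01 f5; tag = H(5d b7 5c 01 f5) = 0266
m3: inner = H(37 dd 36 7a) = 01 c4; tag = H(5d b7 5c 01 c4) = 0235 ← matches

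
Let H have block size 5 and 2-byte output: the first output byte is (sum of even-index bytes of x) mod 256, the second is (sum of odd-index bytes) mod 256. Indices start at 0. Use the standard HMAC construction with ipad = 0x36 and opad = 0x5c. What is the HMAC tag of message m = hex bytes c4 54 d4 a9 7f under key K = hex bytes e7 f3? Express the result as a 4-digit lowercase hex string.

8545

Key hex bytes e7 f3 is 2 bytes ≤ B = 5; zero-pad to 5 bytes: K' = e7 f3 00 00 00.
K' ⊕ ipad = d1 c5 36 36 36.  K' ⊕ opad = bb af 5c 5c 5c.
Inner input = (K'⊕ipad) ∥ m = d1 c5 36 36 36 ∥ c4 54 d4 a9 7f.
Inner hash: even-index sum = 570 mod 256 = 58; odd-index sum = 786 mod 256 = 18 → 3a 12.
Outer input = (K'⊕opad) ∥ inner = bb af 5c 5c 5c ∥ 3a 12.
Outer hash (tag): even-index sum = 389 mod 256 = 133; odd-index sum = 325 mod 256 = 69 → 85 45.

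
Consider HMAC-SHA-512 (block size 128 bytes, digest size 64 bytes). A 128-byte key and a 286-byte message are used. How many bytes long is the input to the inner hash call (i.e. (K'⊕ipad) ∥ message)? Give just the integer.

414

Key is 128 ≤ 128 bytes, zero-padded: |K'| = 128.
Inner input = (K'⊕ipad) ∥ m → 128 + 286 = 414 bytes.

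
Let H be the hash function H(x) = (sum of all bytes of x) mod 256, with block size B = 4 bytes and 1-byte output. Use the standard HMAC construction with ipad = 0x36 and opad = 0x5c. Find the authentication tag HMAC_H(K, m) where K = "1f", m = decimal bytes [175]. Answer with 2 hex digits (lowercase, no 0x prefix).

Key "1f" = 31 66 is 2 bytes ≤ B = 4; zero-pad to 4 bytes: K' = 31 66 00 00.
K' ⊕ ipad = 07 50 36 36.  K' ⊕ opad = 6d 3a 5c 5c.
Inner input = (K'⊕ipad) ∥ m = 07 50 36 36 ∥ af.
Inner hash: sum = 7+80+54+54+175 = 370; mod 256 = 114 → 72.
Outer input = (K'⊕opad) ∥ inner = 6d 3a 5c 5c ∥ 72.
Outer hash (tag): sum = 109+58+92+92+114 = 465; mod 256 = 209 → d1.

d1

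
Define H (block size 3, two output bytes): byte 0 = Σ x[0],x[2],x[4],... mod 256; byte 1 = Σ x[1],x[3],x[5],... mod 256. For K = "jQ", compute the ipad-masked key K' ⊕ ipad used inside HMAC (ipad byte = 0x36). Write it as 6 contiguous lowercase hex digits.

5c6736

Key "jQ" = 6a 51 is 2 bytes ≤ B = 3; zero-pad to 3 bytes: K' = 6a 51 00.
XOR each byte with 0x36: 6a⊕36=5c, 51⊕36=67, 00⊕36=36.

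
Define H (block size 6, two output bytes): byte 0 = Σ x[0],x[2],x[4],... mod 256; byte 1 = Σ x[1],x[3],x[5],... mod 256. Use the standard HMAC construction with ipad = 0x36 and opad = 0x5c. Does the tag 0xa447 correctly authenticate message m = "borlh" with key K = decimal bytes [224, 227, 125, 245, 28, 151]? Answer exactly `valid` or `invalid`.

valid

Key decimal bytes [224, 227, 125, 245, 28, 151] = e0 e3 7d f5 1c 97 is exactly B = 6 bytes: K' = e0 e3 7d f5 1c 97.
K' ⊕ ipad = d6 d5 4b c3 2a a1; K' ⊕ opad = bc bf 21 a9 40 cb.
Inner hash: even-index sum = 647 mod 256 = 135; odd-index sum = 788 mod 256 = 20 → 87 14.
Outer hash (recomputed tag): even-index sum = 420 mod 256 = 164; odd-index sum = 583 mod 256 = 71 → a4 47.
Recomputed tag = a447; claimed = a447 → match.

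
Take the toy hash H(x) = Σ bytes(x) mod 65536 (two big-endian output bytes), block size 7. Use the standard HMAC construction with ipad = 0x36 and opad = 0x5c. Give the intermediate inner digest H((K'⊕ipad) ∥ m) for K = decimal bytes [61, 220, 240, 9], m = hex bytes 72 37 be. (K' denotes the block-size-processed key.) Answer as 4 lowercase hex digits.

0403

Key decimal bytes [61, 220, 240, 9] = 3d dc f0 09 is 4 bytes ≤ B = 7; zero-pad to 7 bytes: K' = 3d dc f0 09 00 00 00.
K' ⊕ ipad = 0b ea c6 3f 36 36 36.
Inner input = 0b ea c6 3f 36 36 36 ∥ 72 37 be.
Inner hash: sum = 11+234+198+63+54+54+54+114+55+190 = 1027 → 04 03.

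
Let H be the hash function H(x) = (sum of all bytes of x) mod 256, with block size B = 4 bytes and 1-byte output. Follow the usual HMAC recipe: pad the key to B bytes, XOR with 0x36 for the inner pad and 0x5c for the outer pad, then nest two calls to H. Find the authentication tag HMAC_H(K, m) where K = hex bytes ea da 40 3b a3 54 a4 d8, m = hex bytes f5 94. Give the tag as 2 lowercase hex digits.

Key hex bytes ea da 40 3b a3 54 a4 d8 is 8 bytes > B = 4, so hash it first: H(key) = b2, then zero-pad to 4 bytes: K' = b2 00 00 00.
K' ⊕ ipad = 84 36 36 36.  K' ⊕ opad = ee 5c 5c 5c.
Inner input = (K'⊕ipad) ∥ m = 84 36 36 36 ∥ f5 94.
Inner hash: sum = 132+54+54+54+245+148 = 687; mod 256 = 175 → af.
Outer input = (K'⊕opad) ∥ inner = ee 5c 5c 5c ∥ af.
Outer hash (tag): sum = 238+92+92+92+175 = 689; mod 256 = 177 → b1.

b1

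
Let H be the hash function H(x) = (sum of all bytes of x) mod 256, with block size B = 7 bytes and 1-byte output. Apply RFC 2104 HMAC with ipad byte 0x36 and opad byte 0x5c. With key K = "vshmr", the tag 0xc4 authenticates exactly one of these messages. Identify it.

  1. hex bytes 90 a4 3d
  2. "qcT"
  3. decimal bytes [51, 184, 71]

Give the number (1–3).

Key "vshmr" = 76 73 68 6d 72 is 5 bytes ≤ B = 7; zero-pad to 7 bytes: K' = 76 73 68 6d 72 00 00.
K' ⊕ ipad = 40 45 5e 5b 44 36 36; K' ⊕ opad = 2a 2f 34 31 2e 5c 5c.
m1: inner = H(40 45 5e 5b 44 36 36 90 a4 3d) = 5f; tag = H(2a 2f 34 31 2e 5c 5c 5f) = 03
m2: inner = H(40 45 5e 5b 44 36 36 71 63 54) = 16; tag = H(2a 2f 34 31 2e 5c 5c 16) = ba
m3: inner = H(40 45 5e 5b 44 36 36 33 b8 47) = 20; tag = H(2a 2f 34 31 2e 5c 5c 20) = c4 ← matches

3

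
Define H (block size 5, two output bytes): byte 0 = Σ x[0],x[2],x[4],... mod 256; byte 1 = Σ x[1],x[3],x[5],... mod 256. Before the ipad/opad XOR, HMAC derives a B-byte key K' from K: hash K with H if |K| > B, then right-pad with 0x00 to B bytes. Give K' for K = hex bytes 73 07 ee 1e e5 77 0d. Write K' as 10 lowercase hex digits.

|K| = 7 > B = 5, so first hash the key.
H(K): even-index sum = 595 mod 256 = 83; odd-index sum = 156 mod 256 = 156 → 53 9c.
Zero-pad H(K) = 53 9c to 5 bytes: K' = 53 9c 00 00 00.

539c000000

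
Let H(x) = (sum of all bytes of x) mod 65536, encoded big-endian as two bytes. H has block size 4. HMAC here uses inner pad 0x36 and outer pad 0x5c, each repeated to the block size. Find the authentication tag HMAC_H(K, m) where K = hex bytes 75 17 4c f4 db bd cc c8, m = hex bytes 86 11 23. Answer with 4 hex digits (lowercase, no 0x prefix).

01dc

Key hex bytes 75 17 4c f4 db bd cc c8 is 8 bytes > B = 4, so hash it first: H(key) = 04 f8, then zero-pad to 4 bytes: K' = 04 f8 00 00.
K' ⊕ ipad = 32 ce 36 36.  K' ⊕ opad = 58 a4 5c 5c.
Inner input = (K'⊕ipad) ∥ m = 32 ce 36 36 ∥ 86 11 23.
Inner hash: sum = 50+206+54+54+134+17+35 = 550 → 02 26.
Outer input = (K'⊕opad) ∥ inner = 58 a4 5c 5c ∥ 02 26.
Outer hash (tag): sum = 88+164+92+92+2+38 = 476 → 01 dc.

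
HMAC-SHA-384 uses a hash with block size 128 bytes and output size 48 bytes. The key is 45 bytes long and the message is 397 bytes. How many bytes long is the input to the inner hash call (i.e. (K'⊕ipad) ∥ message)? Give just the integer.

525

Key is 45 ≤ 128 bytes, zero-padded: |K'| = 128.
Inner input = (K'⊕ipad) ∥ m → 128 + 397 = 525 bytes.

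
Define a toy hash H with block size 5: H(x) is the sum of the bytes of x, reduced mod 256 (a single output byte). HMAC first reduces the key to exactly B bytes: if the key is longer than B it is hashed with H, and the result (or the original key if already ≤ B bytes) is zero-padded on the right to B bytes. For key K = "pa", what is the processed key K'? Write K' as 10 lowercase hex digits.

Key "pa" = 70 61 is 2 bytes ≤ B = 5; zero-pad to 5 bytes: K' = 70 61 00 00 00.

7061000000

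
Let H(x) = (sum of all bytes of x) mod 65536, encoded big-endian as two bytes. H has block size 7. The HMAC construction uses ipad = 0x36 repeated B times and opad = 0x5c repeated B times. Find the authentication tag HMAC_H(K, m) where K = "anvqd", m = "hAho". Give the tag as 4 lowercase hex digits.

022d

Key "anvqd" = 61 6e 76 71 64 is 5 bytes ≤ B = 7; zero-pad to 7 bytes: K' = 61 6e 76 71 64 00 00.
K' ⊕ ipad = 57 58 40 47 52 36 36.  K' ⊕ opad = 3d 32 2a 2d 38 5c 5c.
Inner input = (K'⊕ipad) ∥ m = 57 58 40 47 52 36 36 ∥ 68 41 68 6f.
Inner hash: sum = 87+88+64+71+82+54+54+104+65+104+111 = 884 → 03 74.
Outer input = (K'⊕opad) ∥ inner = 3d 32 2a 2d 38 5c 5c ∥ 03 74.
Outer hash (tag): sum = 61+50+42+45+56+92+92+3+116 = 557 → 02 2d.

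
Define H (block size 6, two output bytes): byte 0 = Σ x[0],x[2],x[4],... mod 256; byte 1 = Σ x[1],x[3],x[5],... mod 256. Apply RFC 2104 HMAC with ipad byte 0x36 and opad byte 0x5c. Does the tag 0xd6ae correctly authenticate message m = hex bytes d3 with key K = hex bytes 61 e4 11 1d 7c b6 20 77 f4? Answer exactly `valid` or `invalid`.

invalid

Key hex bytes 61 e4 11 1d 7c b6 20 77 f4 is 9 bytes > B = 6, so hash it first: H(key) = 02 2e, then zero-pad to 6 bytes: K' = 02 2e 00 00 00 00.
K' ⊕ ipad = 34 18 36 36 36 36; K' ⊕ opad = 5e 72 5c 5c 5c 5c.
Inner hash: even-index sum = 371 mod 256 = 115; odd-index sum = 132 mod 256 = 132 → 73 84.
Outer hash (recomputed tag): even-index sum = 393 mod 256 = 137; odd-index sum = 430 mod 256 = 174 → 89 ae.
Recomputed tag = 89ae; claimed = d6ae → mismatch.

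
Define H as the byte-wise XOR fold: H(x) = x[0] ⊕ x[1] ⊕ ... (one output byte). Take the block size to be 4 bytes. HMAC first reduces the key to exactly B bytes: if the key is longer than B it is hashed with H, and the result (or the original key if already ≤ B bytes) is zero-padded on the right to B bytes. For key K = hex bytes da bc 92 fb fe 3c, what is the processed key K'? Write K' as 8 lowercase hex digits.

|K| = 6 > B = 4, so first hash the key.
H(K): XOR da⊕bc⊕92⊕fb⊕fe⊕3c = cd.
Zero-pad H(K) = cd to 4 bytes: K' = cd 00 00 00.

cd000000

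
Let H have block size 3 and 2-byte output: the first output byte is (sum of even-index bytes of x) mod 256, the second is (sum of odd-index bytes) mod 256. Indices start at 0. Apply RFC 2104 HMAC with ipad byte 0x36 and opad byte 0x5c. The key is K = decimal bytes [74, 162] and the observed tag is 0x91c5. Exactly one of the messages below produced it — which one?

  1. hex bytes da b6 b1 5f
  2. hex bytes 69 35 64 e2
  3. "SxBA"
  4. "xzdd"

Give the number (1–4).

Key decimal bytes [74, 162] = 4a a2 is 2 bytes ≤ B = 3; zero-pad to 3 bytes: K' = 4a a2 00.
K' ⊕ ipad = 7c 94 36; K' ⊕ opad = 16 fe 5c.
m1: inner = H(7c 94 36 da b6 b1 5f) = c7 1f; tag = H(16 fe 5c c7 1f) = 91c5 ← matches
m2: inner = H(7c 94 36 69 35 64 e2) = c9 61; tag = H(16 fe 5c c9 61) = d3c7
m3: inner = H(7c 94 36 53 78 42 41) = 6b 29; tag = H(16 fe 5c 6b 29) = 9b69
m4: inner = H(7c 94 36 78 7a 64 64) = 90 70; tag = H(16 fe 5c 90 70) = e28e

1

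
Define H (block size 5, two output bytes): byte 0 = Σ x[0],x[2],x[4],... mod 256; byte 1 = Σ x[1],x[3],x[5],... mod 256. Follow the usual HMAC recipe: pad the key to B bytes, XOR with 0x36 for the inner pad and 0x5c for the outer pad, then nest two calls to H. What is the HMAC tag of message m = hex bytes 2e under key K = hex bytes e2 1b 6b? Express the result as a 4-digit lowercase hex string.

Key hex bytes e2 1b 6b is 3 bytes ≤ B = 5; zero-pad to 5 bytes: K' = e2 1b 6b 00 00.
K' ⊕ ipad = d4 2d 5d 36 36.  K' ⊕ opad = be 47 37 5c 5c.
Inner input = (K'⊕ipad) ∥ m = d4 2d 5d 36 36 ∥ 2e.
Inner hash: even-index sum = 359 mod 256 = 103; odd-index sum = 145 mod 256 = 145 → 67 91.
Outer input = (K'⊕opad) ∥ inner = be 47 37 5c 5c ∥ 67 91.
Outer hash (tag): even-index sum = 482 mod 256 = 226; odd-index sum = 266 mod 256 = 10 → e2 0a.

e20a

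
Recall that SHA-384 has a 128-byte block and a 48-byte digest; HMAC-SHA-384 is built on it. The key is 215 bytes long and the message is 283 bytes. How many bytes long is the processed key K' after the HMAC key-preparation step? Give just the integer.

128

Key is 215 > 128 bytes, so it is hashed to 48 bytes then zero-padded to 128: |K'| = 128.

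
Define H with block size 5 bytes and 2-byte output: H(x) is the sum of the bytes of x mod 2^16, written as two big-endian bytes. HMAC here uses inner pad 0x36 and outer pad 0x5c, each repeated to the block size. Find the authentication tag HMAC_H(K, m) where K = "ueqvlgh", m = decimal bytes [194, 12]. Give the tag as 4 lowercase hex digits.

0282

Key "ueqvlgh" = 75 65 71 76 6c 67 68 is 7 bytes > B = 5, so hash it first: H(key) = 02 fc, then zero-pad to 5 bytes: K' = 02 fc 00 00 00.
K' ⊕ ipad = 34 ca 36 36 36.  K' ⊕ opad = 5e a0 5c 5c 5c.
Inner input = (K'⊕ipad) ∥ m = 34 ca 36 36 36 ∥ c2 0c.
Inner hash: sum = 52+202+54+54+54+194+12 = 622 → 02 6e.
Outer input = (K'⊕opad) ∥ inner = 5e a0 5c 5c 5c ∥ 02 6e.
Outer hash (tag): sum = 94+160+92+92+92+2+110 = 642 → 02 82.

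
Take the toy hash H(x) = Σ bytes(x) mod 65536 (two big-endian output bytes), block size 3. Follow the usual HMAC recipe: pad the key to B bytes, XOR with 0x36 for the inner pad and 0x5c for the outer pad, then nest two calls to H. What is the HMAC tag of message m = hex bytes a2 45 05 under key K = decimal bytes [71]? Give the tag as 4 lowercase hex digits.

019d

Key decimal bytes [71] = 47 is 1 byte ≤ B = 3; zero-pad to 3 bytes: K' = 47 00 00.
K' ⊕ ipad = 71 36 36.  K' ⊕ opad = 1b 5c 5c.
Inner input = (K'⊕ipad) ∥ m = 71 36 36 ∥ a2 45 05.
Inner hash: sum = 113+54+54+162+69+5 = 457 → 01 c9.
Outer input = (K'⊕opad) ∥ inner = 1b 5c 5c ∥ 01 c9.
Outer hash (tag): sum = 27+92+92+1+201 = 413 → 01 9d.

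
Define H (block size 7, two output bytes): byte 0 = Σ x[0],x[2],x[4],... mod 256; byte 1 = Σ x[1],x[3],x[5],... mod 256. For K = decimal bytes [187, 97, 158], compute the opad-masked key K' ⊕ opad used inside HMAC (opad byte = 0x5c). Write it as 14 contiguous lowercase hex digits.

Key decimal bytes [187, 97, 158] = bb 61 9e is 3 bytes ≤ B = 7; zero-pad to 7 bytes: K' = bb 61 9e 00 00 00 00.
XOR each byte with 0x5c: bb⊕5c=e7, 61⊕5c=3d, 9e⊕5c=c2, 00⊕5c=5c, 00⊕5c=5c, 00⊕5c=5c, 00⊕5c=5c.

e73dc25c5c5c5c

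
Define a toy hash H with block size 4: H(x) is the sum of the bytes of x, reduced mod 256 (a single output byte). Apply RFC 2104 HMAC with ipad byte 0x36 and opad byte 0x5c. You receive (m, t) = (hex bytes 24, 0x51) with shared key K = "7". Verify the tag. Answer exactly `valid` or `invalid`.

Key "7" = 37 is 1 byte ≤ B = 4; zero-pad to 4 bytes: K' = 37 00 00 00.
K' ⊕ ipad = 01 36 36 36; K' ⊕ opad = 6b 5c 5c 5c.
Inner hash: sum = 1+54+54+54+36 = 199 → c7.
Outer hash (recomputed tag): sum = 107+92+92+92+199 = 582; mod 256 = 70 → 46.
Recomputed tag = 46; claimed = 51 → mismatch.

invalid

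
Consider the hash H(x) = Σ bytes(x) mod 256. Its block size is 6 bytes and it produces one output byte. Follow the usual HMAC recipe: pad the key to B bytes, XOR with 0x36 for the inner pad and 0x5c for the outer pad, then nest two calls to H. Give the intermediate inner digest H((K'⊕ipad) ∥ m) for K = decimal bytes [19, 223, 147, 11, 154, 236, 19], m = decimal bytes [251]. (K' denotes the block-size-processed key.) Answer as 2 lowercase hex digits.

28

Key decimal bytes [19, 223, 147, 11, 154, 236, 19] = 13 df 93 0b 9a ec 13 is 7 bytes > B = 6, so hash it first: H(key) = 29, then zero-pad to 6 bytes: K' = 29 00 00 00 00 00.
K' ⊕ ipad = 1f 36 36 36 36 36.
Inner input = 1f 36 36 36 36 36 ∥ fb.
Inner hash: sum = 31+54+54+54+54+54+251 = 552; mod 256 = 40 → 28.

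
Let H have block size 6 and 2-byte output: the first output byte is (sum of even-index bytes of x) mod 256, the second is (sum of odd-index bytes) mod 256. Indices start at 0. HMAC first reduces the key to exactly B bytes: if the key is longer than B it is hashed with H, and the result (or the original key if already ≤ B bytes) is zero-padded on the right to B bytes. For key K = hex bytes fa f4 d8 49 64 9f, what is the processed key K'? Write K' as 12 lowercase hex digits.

faf4d849649f

Key hex bytes fa f4 d8 49 64 9f is exactly B = 6 bytes: K' = fa f4 d8 49 64 9f.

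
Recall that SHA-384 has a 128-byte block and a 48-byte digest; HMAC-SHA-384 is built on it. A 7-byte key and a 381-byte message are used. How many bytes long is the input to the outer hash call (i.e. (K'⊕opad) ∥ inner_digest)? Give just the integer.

Key is 7 ≤ 128 bytes, zero-padded: |K'| = 128.
Outer input = (K'⊕opad) ∥ H(inner) → 128 + 48 = 176 bytes.

176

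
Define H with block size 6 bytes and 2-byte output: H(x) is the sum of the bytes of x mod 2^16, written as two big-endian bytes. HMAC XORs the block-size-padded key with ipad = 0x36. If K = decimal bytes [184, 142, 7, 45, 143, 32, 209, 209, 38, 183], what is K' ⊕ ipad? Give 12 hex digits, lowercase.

Key decimal bytes [184, 142, 7, 45, 143, 32, 209, 209, 38, 183] = b8 8e 07 2d 8f 20 d1 d1 26 b7 is 10 bytes > B = 6, so hash it first: H(key) = 04 a8, then zero-pad to 6 bytes: K' = 04 a8 00 00 00 00.
XOR each byte with 0x36: 04⊕36=32, a8⊕36=9e, 00⊕36=36, 00⊕36=36, 00⊕36=36, 00⊕36=36.

329e36363636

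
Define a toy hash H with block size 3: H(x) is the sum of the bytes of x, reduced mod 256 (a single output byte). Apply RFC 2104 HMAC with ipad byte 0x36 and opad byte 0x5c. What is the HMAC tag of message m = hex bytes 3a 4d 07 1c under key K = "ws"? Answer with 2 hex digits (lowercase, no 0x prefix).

Key "ws" = 77 73 is 2 bytes ≤ B = 3; zero-pad to 3 bytes: K' = 77 73 00.
K' ⊕ ipad = 41 45 36.  K' ⊕ opad = 2b 2f 5c.
Inner input = (K'⊕ipad) ∥ m = 41 45 36 ∥ 3a 4d 07 1c.
Inner hash: sum = 65+69+54+58+77+7+28 = 358; mod 256 = 102 → 66.
Outer input = (K'⊕opad) ∥ inner = 2b 2f 5c ∥ 66.
Outer hash (tag): sum = 43+47+92+102 = 284; mod 256 = 28 → 1c.

1c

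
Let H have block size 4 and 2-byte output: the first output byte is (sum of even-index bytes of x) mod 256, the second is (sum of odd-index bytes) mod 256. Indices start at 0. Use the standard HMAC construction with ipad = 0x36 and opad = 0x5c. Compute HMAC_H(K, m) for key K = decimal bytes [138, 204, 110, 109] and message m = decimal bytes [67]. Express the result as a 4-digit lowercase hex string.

Key decimal bytes [138, 204, 110, 109] = 8a cc 6e 6d is exactly B = 4 bytes: K' = 8a cc 6e 6d.
K' ⊕ ipad = bc fa 58 5b.  K' ⊕ opad = d6 90 32 31.
Inner input = (K'⊕ipad) ∥ m = bc fa 58 5b ∥ 43.
Inner hash: even-index sum = 343 mod 256 = 87; odd-index sum = 341 mod 256 = 85 → 57 55.
Outer input = (K'⊕opad) ∥ inner = d6 90 32 31 ∥ 57 55.
Outer hash (tag): even-index sum = 351 mod 256 = 95; odd-index sum = 278 mod 256 = 22 → 5f 16.

5f16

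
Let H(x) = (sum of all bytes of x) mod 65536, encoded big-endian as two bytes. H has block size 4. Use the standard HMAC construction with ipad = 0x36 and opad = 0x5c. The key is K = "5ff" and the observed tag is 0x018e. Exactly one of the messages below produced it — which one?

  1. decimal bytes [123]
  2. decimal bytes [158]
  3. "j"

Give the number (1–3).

1

Key "5ff" = 35 66 66 is 3 bytes ≤ B = 4; zero-pad to 4 bytes: K' = 35 66 66 00.
K' ⊕ ipad = 03 50 50 36; K' ⊕ opad = 69 3a 3a 5c.
m1: inner = H(03 50 50 36 7b) = 01 54; tag = H(69 3a 3a 5c 01 54) = 018e ← matches
m2: inner = H(03 50 50 36 9e) = 01 77; tag = H(69 3a 3a 5c 01 77) = 01b1
m3: inner = H(03 50 50 36 6a) = 01 43; tag = H(69 3a 3a 5c 01 43) = 017d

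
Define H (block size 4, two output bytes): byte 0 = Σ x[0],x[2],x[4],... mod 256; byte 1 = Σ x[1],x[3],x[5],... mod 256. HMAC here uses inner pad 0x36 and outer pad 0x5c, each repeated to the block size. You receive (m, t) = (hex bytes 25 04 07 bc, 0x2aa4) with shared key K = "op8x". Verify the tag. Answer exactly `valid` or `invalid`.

Key "op8x" = 6f 70 38 78 is exactly B = 4 bytes: K' = 6f 70 38 78.
K' ⊕ ipad = 59 46 0e 4e; K' ⊕ opad = 33 2c 64 24.
Inner hash: even-index sum = 147 mod 256 = 147; odd-index sum = 340 mod 256 = 84 → 93 54.
Outer hash (recomputed tag): even-index sum = 298 mod 256 = 42; odd-index sum = 164 mod 256 = 164 → 2a a4.
Recomputed tag = 2aa4; claimed = 2aa4 → match.

valid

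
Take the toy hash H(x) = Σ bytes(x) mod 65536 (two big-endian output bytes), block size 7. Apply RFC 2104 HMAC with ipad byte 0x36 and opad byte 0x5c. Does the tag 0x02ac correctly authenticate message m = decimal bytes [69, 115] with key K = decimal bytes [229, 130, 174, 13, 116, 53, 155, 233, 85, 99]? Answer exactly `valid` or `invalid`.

Key decimal bytes [229, 130, 174, 13, 116, 53, 155, 233, 85, 99] = e5 82 ae 0d 74 35 9b e9 55 63 is 10 bytes > B = 7, so hash it first: H(key) = 05 07, then zero-pad to 7 bytes: K' = 05 07 00 00 00 00 00.
K' ⊕ ipad = 33 31 36 36 36 36 36; K' ⊕ opad = 59 5b 5c 5c 5c 5c 5c.
Inner hash: sum = 51+49+54+54+54+54+54+69+115 = 554 → 02 2a.
Outer hash (recomputed tag): sum = 89+91+92+92+92+92+92+2+42 = 684 → 02 ac.
Recomputed tag = 02ac; claimed = 02ac → match.

valid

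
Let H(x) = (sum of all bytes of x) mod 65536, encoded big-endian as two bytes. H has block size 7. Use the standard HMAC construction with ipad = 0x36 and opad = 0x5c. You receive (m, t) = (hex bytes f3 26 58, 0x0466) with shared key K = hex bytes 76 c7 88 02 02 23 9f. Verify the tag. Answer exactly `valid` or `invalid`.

invalid

Key hex bytes 76 c7 88 02 02 23 9f is exactly B = 7 bytes: K' = 76 c7 88 02 02 23 9f.
K' ⊕ ipad = 40 f1 be 34 34 15 a9; K' ⊕ opad = 2a 9b d4 5e 5e 7f c3.
Inner hash: sum = 64+241+190+52+52+21+169+243+38+88 = 1158 → 04 86.
Outer hash (recomputed tag): sum = 42+155+212+94+94+127+195+4+134 = 1057 → 04 21.
Recomputed tag = 0421; claimed = 0466 → mismatch.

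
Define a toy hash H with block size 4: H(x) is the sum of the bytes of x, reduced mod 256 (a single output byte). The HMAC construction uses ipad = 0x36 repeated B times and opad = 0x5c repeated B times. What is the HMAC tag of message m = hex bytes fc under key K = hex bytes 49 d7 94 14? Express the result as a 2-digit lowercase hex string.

d0

Key hex bytes 49 d7 94 14 is exactly B = 4 bytes: K' = 49 d7 94 14.
K' ⊕ ipad = 7f e1 a2 22.  K' ⊕ opad = 15 8b c8 48.
Inner input = (K'⊕ipad) ∥ m = 7f e1 a2 22 ∥ fc.
Inner hash: sum = 127+225+162+34+252 = 800; mod 256 = 32 → 20.
Outer input = (K'⊕opad) ∥ inner = 15 8b c8 48 ∥ 20.
Outer hash (tag): sum = 21+139+200+72+32 = 464; mod 256 = 208 → d0.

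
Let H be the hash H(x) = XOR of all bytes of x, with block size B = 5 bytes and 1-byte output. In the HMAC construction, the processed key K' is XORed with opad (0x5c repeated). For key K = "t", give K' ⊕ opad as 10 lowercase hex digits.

Key "t" = 74 is 1 byte ≤ B = 5; zero-pad to 5 bytes: K' = 74 00 00 00 00.
XOR each byte with 0x5c: 74⊕5c=28, 00⊕5c=5c, 00⊕5c=5c, 00⊕5c=5c, 00⊕5c=5c.

285c5c5c5c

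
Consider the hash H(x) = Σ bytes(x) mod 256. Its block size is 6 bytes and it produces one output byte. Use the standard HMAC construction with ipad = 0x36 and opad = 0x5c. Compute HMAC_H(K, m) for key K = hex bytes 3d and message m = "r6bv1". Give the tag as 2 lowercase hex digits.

f7

Key hex bytes 3d is 1 byte ≤ B = 6; zero-pad to 6 bytes: K' = 3d 00 00 00 00 00.
K' ⊕ ipad = 0b 36 36 36 36 36.  K' ⊕ opad = 61 5c 5c 5c 5c 5c.
Inner input = (K'⊕ipad) ∥ m = 0b 36 36 36 36 36 ∥ 72 36 62 76 31.
Inner hash: sum = 11+54+54+54+54+54+114+54+98+118+49 = 714; mod 256 = 202 → ca.
Outer input = (K'⊕opad) ∥ inner = 61 5c 5c 5c 5c 5c ∥ ca.
Outer hash (tag): sum = 97+92+92+92+92+92+202 = 759; mod 256 = 247 → f7.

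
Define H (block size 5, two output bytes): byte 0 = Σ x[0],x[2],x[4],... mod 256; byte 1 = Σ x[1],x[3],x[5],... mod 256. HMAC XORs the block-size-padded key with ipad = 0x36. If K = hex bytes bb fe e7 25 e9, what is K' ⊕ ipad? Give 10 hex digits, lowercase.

8dc8d113df

Key hex bytes bb fe e7 25 e9 is exactly B = 5 bytes: K' = bb fe e7 25 e9.
XOR each byte with 0x36: bb⊕36=8d, fe⊕36=c8, e7⊕36=d1, 25⊕36=13, e9⊕36=df.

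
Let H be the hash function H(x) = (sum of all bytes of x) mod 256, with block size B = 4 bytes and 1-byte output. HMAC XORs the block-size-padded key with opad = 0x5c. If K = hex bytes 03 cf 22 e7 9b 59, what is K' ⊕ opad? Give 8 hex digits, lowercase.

935c5c5c

Key hex bytes 03 cf 22 e7 9b 59 is 6 bytes > B = 4, so hash it first: H(key) = cf, then zero-pad to 4 bytes: K' = cf 00 00 00.
XOR each byte with 0x5c: cf⊕5c=93, 00⊕5c=5c, 00⊕5c=5c, 00⊕5c=5c.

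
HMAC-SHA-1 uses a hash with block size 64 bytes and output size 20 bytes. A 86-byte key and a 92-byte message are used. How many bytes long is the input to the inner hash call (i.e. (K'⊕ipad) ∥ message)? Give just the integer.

Key is 86 > 64 bytes, so it is hashed to 20 bytes then zero-padded to 64: |K'| = 64.
Inner input = (K'⊕ipad) ∥ m → 64 + 92 = 156 bytes.

156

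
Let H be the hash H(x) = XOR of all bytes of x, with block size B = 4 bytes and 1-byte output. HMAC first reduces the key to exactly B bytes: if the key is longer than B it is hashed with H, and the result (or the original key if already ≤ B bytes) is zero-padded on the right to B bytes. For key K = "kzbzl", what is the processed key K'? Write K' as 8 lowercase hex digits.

65000000

|K| = 5 > B = 4, so first hash the key.
H(K): XOR 6b⊕7a⊕62⊕7a⊕6c = 65.
Zero-pad H(K) = 65 to 4 bytes: K' = 65 00 00 00.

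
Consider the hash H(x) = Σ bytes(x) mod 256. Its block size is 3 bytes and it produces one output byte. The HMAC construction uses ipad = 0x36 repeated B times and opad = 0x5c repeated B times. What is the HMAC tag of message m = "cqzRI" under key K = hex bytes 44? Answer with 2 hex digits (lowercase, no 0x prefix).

Key hex bytes 44 is 1 byte ≤ B = 3; zero-pad to 3 bytes: K' = 44 00 00.
K' ⊕ ipad = 72 36 36.  K' ⊕ opad = 18 5c 5c.
Inner input = (K'⊕ipad) ∥ m = 72 36 36 ∥ 63 71 7a 52 49.
Inner hash: sum = 114+54+54+99+113+122+82+73 = 711; mod 256 = 199 → c7.
Outer input = (K'⊕opad) ∥ inner = 18 5c 5c ∥ c7.
Outer hash (tag): sum = 24+92+92+199 = 407; mod 256 = 151 → 97.

97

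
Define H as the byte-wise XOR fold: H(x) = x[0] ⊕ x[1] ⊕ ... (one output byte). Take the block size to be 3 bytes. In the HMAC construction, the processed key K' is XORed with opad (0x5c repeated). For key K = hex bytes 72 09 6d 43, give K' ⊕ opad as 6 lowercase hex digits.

Key hex bytes 72 09 6d 43 is 4 bytes > B = 3, so hash it first: H(key) = 55, then zero-pad to 3 bytes: K' = 55 00 00.
XOR each byte with 0x5c: 55⊕5c=09, 00⊕5c=5c, 00⊕5c=5c.

095c5c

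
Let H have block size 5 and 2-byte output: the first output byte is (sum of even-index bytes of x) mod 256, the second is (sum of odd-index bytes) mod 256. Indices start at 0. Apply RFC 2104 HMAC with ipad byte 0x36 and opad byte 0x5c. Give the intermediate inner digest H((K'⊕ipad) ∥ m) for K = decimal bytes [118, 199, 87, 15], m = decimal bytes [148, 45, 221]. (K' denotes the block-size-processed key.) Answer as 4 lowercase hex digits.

049b

Key decimal bytes [118, 199, 87, 15] = 76 c7 57 0f is 4 bytes ≤ B = 5; zero-pad to 5 bytes: K' = 76 c7 57 0f 00.
K' ⊕ ipad = 40 f1 61 39 36.
Inner input = 40 f1 61 39 36 ∥ 94 2d dd.
Inner hash: even-index sum = 260 mod 256 = 4; odd-index sum = 667 mod 256 = 155 → 04 9b.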